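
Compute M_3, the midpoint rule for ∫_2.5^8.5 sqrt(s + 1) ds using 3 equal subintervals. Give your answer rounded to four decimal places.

Δs = (8.5 − 2.5)/3 = 2.
Midpoints: 3.5, 5.5, 7.5.
f(3.5) ≈ 2.1213, f(5.5) ≈ 2.5495, f(7.5) ≈ 2.9155.
Sum = Δs · [f(3.5) + f(5.5) + f(7.5)].
Sum ≈ 15.1726.

15.1726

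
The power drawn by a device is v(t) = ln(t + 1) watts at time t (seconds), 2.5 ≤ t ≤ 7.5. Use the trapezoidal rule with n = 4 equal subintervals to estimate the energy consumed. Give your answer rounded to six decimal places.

8.784150

Δt = (7.5 − 2.5)/4 = 1.25.
v(2.5) ≈ 1.252763, v(3.75) ≈ 1.558145, v(5) ≈ 1.791759, v(6.25) ≈ 1.981001, v(7.5) ≈ 2.140066.
T_4 = (Δt/2)·[v(t_0) + 2v(t_1) + 2v(t_2) + 2v(t_3) + v(t_4)].
Sum ≈ 8.784150.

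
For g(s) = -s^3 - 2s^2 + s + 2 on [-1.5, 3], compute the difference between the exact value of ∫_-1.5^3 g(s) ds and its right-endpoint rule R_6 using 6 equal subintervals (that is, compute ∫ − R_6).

Exact integral: ∫_-1.5^3 g(s) ds = -26.859375.
R_6 = -43.41796875.
Error = -26.859375 − (-43.41796875) = 16.55859375.

16.55859375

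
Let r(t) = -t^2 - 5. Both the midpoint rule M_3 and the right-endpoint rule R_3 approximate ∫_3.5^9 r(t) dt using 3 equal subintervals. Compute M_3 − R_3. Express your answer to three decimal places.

M_3 ≈ -254.66782.
R_3 ≈ -322.31019.
M_3 − R_3 ≈ 67.642.

67.642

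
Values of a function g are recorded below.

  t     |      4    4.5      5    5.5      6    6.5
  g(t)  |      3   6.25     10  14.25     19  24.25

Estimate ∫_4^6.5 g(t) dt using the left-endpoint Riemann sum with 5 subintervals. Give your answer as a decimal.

26.25

Δt = 0.5.
Sum = 0.5·[3 + 6.25 + 10 + 14.25 + 19] = 26.25.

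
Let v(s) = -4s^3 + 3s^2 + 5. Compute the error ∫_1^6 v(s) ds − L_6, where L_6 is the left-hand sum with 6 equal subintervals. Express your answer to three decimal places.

Exact integral: ∫_1^6 v(s) ds = -1055.
L_6 ≈ -762.98611.
Error ≈ -1055 − (-762.98611) ≈ -292.014.

-292.014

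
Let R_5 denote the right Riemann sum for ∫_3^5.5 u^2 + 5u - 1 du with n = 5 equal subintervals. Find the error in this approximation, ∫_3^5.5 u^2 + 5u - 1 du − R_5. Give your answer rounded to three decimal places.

-8.542

Exact integral: ∫_3^5.5 f(u) du ≈ 97.08333.
R_5 = 105.625.
Error ≈ 97.08333 − 105.625 ≈ -8.542.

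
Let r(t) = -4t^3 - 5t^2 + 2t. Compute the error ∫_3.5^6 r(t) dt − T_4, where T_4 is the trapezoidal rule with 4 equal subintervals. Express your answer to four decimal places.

10.0911

Exact integral: ∫_3.5^6 r(t) dt ≈ -1410.729167.
T_4 = -1420.8203125.
Error ≈ -1410.729167 − (-1420.8203125) ≈ 10.0911.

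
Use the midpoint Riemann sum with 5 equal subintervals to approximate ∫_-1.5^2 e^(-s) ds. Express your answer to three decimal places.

4.259

Δs = (2 − (-1.5))/5 = 0.7.
Midpoints: -1.15, -0.45, 0.25, 0.95, 1.65.
f(-1.15) ≈ 3.158, f(-0.45) ≈ 1.568, f(0.25) ≈ 0.779, f(0.95) ≈ 0.387, f(1.65) ≈ 0.192.
Sum = Δs · [f(-1.15) + f(-0.45) + f(0.25) + f(0.95) + f(1.65)].
Sum ≈ 4.259.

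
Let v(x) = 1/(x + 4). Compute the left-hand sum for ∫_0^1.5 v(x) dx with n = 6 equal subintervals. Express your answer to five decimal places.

Δx = (1.5 − 0)/6 = 0.25.
Left endpoints: 0, 0.25, 0.5, 0.75, 1, 1.25.
v(0) = 0.25, v(0.25) = 4/17, v(0.5) = 2/9, v(0.75) = 4/19, v(1) = 0.2, v(1.25) = 4/21.
Sum = Δx · [v(0) + v(0.25) + v(0.5) + ...].
Sum ≈ 0.32713.

0.32713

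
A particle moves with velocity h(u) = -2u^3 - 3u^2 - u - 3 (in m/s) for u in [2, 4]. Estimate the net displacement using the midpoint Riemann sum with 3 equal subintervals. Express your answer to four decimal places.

Δu = (4 − 2)/3 = 2/3.
Midpoints: 7/3, 3, 11/3.
h(7/3) = -1271/27, h(3) = -87, h(11/3) = -3931/27.
Sum = Δu · [h(7/3) + h(3) + h(11/3)].
Sum ≈ -186.4444.

-186.4444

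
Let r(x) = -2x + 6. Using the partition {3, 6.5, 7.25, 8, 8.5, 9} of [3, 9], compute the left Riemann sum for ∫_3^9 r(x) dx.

-22.125

Subinterval widths: 3.5, 0.75, 0.75, 0.5, 0.5.
Left endpoints: 3, 6.5, 7.25, 8, 8.5.
r(3) = 0, r(6.5) = -7, r(7.25) = -8.5, r(8) = -10, r(8.5) = -11.
Sum = Σ Δx_i · r(x_i).
Sum = -22.125.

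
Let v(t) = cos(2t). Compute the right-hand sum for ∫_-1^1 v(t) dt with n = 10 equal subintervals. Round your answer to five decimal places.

0.89714

Δt = (1 − (-1))/10 = 0.2.
Right endpoints: -0.8, -0.6, -0.4, -0.2, 0, 0.2, 0.4, 0.6, 0.8, 1.
v(-0.8) ≈ -0.02920, v(-0.6) ≈ 0.36236, v(-0.4) ≈ 0.69671, v(-0.2) ≈ 0.92106, v(0) ≈ 1.00000, v(0.2) ≈ 0.92106, v(0.4) ≈ 0.69671, v(0.6) ≈ 0.36236, v(0.8) ≈ -0.02920, v(1) ≈ -0.41615.
Sum = Δt · [v(-0.8) + v(-0.6) + v(-0.4) + ...].
Sum ≈ 0.89714.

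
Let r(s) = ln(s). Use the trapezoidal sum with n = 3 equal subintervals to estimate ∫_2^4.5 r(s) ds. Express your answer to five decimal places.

Δs = (4.5 − 2)/3 = 5/6.
r(2) ≈ 0.69315, r(17/6) ≈ 1.04145, r(11/3) ≈ 1.29928, r(4.5) ≈ 1.50408.
T_3 = (Δs/2)·[r(s_0) + 2r(s_1) + 2r(s_2) + r(s_3)].
Sum ≈ 2.86612.

2.86612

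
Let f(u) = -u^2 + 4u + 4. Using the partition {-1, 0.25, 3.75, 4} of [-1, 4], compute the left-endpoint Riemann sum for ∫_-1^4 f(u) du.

17.265625

Subinterval widths: 1.25, 3.5, 0.25.
Left endpoints: -1, 0.25, 3.75.
f(-1) = -1, f(0.25) = 4.9375, f(3.75) = 4.9375.
Sum = Σ Δu_i · f(u_i).
Sum = 17.265625.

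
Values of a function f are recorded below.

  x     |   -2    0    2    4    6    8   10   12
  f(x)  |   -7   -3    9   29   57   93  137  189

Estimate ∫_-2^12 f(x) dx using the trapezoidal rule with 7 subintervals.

826

Δx = 2.
T_7 = (2/2)·[(-7) + 2·(-3) + 2·9 + 2·29 + 2·57 + 2·93 + 2·137 + 189] = 826.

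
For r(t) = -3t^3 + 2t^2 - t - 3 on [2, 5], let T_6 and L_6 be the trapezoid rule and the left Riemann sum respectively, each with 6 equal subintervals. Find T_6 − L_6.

T_6 = -401.9375.
L_6 = -323.9375.
T_6 − L_6 = -78.

-78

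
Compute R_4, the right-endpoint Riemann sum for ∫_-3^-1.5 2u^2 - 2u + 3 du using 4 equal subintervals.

23.9765625

Δu = (-1.5 − (-3))/4 = 0.375.
Right endpoints: -2.625, -2.25, -1.875, -1.5.
f(-2.625) = 22.03125, f(-2.25) = 17.625, f(-1.875) = 13.78125, f(-1.5) = 10.5.
Sum = Δu · [f(-2.625) + f(-2.25) + f(-1.875) + f(-1.5)].
Sum = 23.9765625.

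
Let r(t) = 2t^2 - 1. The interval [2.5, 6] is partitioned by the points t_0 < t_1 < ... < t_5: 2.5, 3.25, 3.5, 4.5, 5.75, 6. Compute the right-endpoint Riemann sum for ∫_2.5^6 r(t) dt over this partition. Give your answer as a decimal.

Subinterval widths: 0.75, 0.25, 1, 1.25, 0.25.
Right endpoints: 3.25, 3.5, 4.5, 5.75, 6.
r(3.25) = 20.125, r(3.5) = 23.5, r(4.5) = 39.5, r(5.75) = 65.125, r(6) = 71.
Sum = Σ Δt_i · r(t_i).
Sum = 159.625.

159.625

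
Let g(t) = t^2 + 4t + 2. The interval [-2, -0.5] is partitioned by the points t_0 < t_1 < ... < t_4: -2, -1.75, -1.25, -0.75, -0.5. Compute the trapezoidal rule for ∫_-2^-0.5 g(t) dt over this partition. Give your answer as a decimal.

-1.828125

Subinterval widths: 0.25, 0.5, 0.5, 0.25.
g(-2) = -2, g(-1.75) = -1.9375, g(-1.25) = -1.4375, g(-0.75) = -0.4375, g(-0.5) = 0.25.
On each subinterval the trapezoid contributes (Δt_i/2)·[g(t_{i-1}) + g(t_i)].
Sum = -1.828125.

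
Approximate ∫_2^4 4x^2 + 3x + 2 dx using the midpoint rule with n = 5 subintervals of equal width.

Δx = (4 − 2)/5 = 0.4.
Midpoints: 2.2, 2.6, 3, 3.4, 3.8.
f(2.2) = 27.96, f(2.6) = 36.84, f(3) = 47, f(3.4) = 58.44, f(3.8) = 71.16.
Sum = Δx · [f(2.2) + f(2.6) + f(3) + f(3.4) + f(3.8)].
Sum = 96.56.

96.56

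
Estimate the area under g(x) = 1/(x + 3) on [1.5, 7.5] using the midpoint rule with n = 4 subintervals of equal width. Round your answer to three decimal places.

0.844

Δx = (7.5 − 1.5)/4 = 1.5.
Midpoints: 2.25, 3.75, 5.25, 6.75.
g(2.25) = 4/21, g(3.75) = 4/27, g(5.25) = 4/33, g(6.75) = 4/39.
Sum = Δx · [g(2.25) + g(3.75) + g(5.25) + g(6.75)].
Sum ≈ 0.844.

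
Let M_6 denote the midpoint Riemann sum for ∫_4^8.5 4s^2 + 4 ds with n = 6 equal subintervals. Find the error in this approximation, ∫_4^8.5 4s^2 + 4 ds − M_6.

0.84375

Exact integral: ∫_4^8.5 f(s) ds = 751.5.
M_6 = 750.65625.
Error = 751.5 − 750.65625 = 0.84375.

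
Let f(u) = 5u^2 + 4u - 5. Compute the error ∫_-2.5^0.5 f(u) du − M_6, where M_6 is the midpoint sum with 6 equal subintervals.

Exact integral: ∫_-2.5^0.5 f(u) du = -0.75.
M_6 = -1.0625.
Error = -0.75 − (-1.0625) = 0.3125.

0.3125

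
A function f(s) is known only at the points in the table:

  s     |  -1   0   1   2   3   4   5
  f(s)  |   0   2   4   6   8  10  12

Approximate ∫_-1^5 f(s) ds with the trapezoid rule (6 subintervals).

36

Δs = 1.
T_6 = (1/2)·[0 + 2·2 + 2·4 + 2·6 + 2·8 + 2·10 + 12] = 36.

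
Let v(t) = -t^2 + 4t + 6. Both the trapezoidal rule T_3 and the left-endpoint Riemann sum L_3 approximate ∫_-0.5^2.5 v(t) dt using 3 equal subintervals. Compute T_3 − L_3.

3

T_3 = 24.25.
L_3 = 21.25.
T_3 − L_3 = 3.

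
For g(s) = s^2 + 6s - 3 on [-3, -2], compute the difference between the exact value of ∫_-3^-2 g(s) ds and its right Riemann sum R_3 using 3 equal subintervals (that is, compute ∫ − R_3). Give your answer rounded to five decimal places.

-0.18519

Exact integral: ∫_-3^-2 g(s) ds ≈ -11.6666667.
R_3 ≈ -11.4814815.
Error ≈ -11.6666667 − (-11.4814815) ≈ -0.18519.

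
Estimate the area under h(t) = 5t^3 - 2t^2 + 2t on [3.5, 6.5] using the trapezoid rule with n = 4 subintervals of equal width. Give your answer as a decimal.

Δt = (6.5 − 3.5)/4 = 0.75.
h(3.5) = 196.875, h(4.25) = 356.203125, h(5) = 585, h(5.75) = 895.921875, h(6.5) = 1301.625.
T_4 = (Δt/2)·[h(t_0) + 2h(t_1) + 2h(t_2) + 2h(t_3) + h(t_4)].
Sum = 1939.78125.

1939.78125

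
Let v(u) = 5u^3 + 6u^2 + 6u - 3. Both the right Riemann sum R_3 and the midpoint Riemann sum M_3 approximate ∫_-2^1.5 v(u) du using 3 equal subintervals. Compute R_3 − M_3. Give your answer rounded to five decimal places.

R_3 ≈ 34.4166667.
M_3 ≈ -7.5651042.
R_3 − M_3 ≈ 41.98177.

41.98177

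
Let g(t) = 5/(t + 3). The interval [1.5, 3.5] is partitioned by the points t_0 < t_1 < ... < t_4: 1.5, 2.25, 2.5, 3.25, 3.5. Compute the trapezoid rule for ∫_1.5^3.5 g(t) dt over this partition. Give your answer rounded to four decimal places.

Subinterval widths: 0.75, 0.25, 0.75, 0.25.
g(1.5) = 10/9, g(2.25) = 20/21, g(2.5) = 10/11, g(3.25) = 0.8, g(3.5) = 10/13.
On each subinterval the trapezoid contributes (Δt_i/2)·[g(t_{i-1}) + g(t_i)].
Sum ≈ 1.8436.

1.8436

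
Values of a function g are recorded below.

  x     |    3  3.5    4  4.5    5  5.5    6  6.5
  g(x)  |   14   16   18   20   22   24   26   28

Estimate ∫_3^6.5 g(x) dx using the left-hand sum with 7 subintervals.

Δx = 0.5.
Sum = 0.5·[14 + 16 + 18 + 20 + 22 + 24 + 26] = 70.

70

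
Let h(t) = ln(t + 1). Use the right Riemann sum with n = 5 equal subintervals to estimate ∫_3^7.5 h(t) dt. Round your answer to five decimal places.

Δt = (7.5 − 3)/5 = 0.9.
Right endpoints: 3.9, 4.8, 5.7, 6.6, 7.5.
h(3.9) ≈ 1.58924, h(4.8) ≈ 1.75786, h(5.7) ≈ 1.90211, h(6.6) ≈ 2.02815, h(7.5) ≈ 2.14007.
Sum = Δt · [h(3.9) + h(4.8) + h(5.7) + h(6.6) + h(7.5)].
Sum ≈ 8.47567.

8.47567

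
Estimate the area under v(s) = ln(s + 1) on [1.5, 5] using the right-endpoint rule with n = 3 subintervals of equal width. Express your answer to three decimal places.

Δs = (5 − 1.5)/3 = 7/6.
Right endpoints: 8/3, 23/6, 5.
v(8/3) ≈ 1.299, v(23/6) ≈ 1.576, v(5) ≈ 1.792.
Sum = Δs · [v(8/3) + v(23/6) + v(5)].
Sum ≈ 5.444.

5.444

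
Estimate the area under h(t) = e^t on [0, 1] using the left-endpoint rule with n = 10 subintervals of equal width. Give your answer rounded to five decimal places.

1.63380

Δt = (1 − 0)/10 = 0.1.
Left endpoints: 0, 0.1, 0.2, 0.3, 0.4, 0.5, 0.6, 0.7, 0.8, 0.9.
h(0) ≈ 1.00000, h(0.1) ≈ 1.10517, h(0.2) ≈ 1.22140, h(0.3) ≈ 1.34986, h(0.4) ≈ 1.49182, h(0.5) ≈ 1.64872, h(0.6) ≈ 1.82212, h(0.7) ≈ 2.01375, h(0.8) ≈ 2.22554, h(0.9) ≈ 2.45960.
Sum = Δt · [h(0) + h(0.1) + h(0.2) + ...].
Sum ≈ 1.63380.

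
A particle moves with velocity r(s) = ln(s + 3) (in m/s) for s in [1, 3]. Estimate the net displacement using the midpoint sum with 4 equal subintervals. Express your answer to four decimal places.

3.2062

Δs = (3 − 1)/4 = 0.5.
Midpoints: 1.25, 1.75, 2.25, 2.75.
r(1.25) ≈ 1.4469, r(1.75) ≈ 1.5581, r(2.25) ≈ 1.6582, r(2.75) ≈ 1.7492.
Sum = Δs · [r(1.25) + r(1.75) + r(2.25) + r(2.75)].
Sum ≈ 3.2062.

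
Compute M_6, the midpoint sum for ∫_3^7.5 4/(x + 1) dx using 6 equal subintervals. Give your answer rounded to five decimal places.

3.01056

Δx = (7.5 − 3)/6 = 0.75.
Midpoints: 3.375, 4.125, 4.875, 5.625, 6.375, 7.125.
f(3.375) = 32/35, f(4.125) = 32/41, f(4.875) = 32/47, f(5.625) = 32/53, f(6.375) = 32/59, f(7.125) = 32/65.
Sum = Δx · [f(3.375) + f(4.125) + f(4.875) + ...].
Sum ≈ 3.01056.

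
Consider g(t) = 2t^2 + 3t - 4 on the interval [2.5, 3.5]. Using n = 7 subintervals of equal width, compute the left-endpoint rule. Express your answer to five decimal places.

22.10204

Δt = (3.5 − 2.5)/7 = 1/7.
Left endpoints: 2.5, 37/14, 39/14, 41/14, 43/14, 45/14, 47/14.
g(2.5) = 16, g(37/14) = 877/49, g(39/14) = 974/49, g(41/14) = 1075/49, g(43/14) = 1180/49, g(45/14) = 1289/49, g(47/14) = 1402/49.
Sum = Δt · [g(2.5) + g(37/14) + g(39/14) + ...].
Sum ≈ 22.10204.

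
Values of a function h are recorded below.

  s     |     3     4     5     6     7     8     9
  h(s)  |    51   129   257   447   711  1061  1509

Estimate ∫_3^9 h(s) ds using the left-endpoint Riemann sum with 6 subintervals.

Δs = 1.
Sum = 1·[51 + 129 + 257 + 447 + 711 + 1061] = 2656.

2656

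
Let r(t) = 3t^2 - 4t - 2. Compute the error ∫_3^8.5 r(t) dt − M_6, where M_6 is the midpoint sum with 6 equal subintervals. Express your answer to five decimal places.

1.15538

Exact integral: ∫_3^8.5 r(t) dt = 449.625.
M_6 ≈ 448.4696181.
Error ≈ 449.625 − 448.4696181 ≈ 1.15538.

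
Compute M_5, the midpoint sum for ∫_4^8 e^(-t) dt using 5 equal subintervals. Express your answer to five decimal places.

0.01751

Δt = (8 − 4)/5 = 0.8.
Midpoints: 4.4, 5.2, 6, 6.8, 7.6.
f(4.4) ≈ 0.01228, f(5.2) ≈ 0.00552, f(6) ≈ 0.00248, f(6.8) ≈ 0.00111, f(7.6) ≈ 0.00050.
Sum = Δt · [f(4.4) + f(5.2) + f(6) + f(6.8) + f(7.6)].
Sum ≈ 0.01751.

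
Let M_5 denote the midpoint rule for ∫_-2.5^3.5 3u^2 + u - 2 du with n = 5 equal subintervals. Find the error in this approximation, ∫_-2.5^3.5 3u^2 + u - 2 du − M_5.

Exact integral: ∫_-2.5^3.5 f(u) du = 49.5.
M_5 = 47.34.
Error = 49.5 − 47.34 = 2.16.

2.16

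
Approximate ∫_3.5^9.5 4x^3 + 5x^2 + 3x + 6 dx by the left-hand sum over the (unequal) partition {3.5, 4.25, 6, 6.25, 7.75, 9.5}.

6812.21875

Subinterval widths: 0.75, 1.75, 0.25, 1.5, 1.75.
Left endpoints: 3.5, 4.25, 6, 6.25, 7.75.
f(3.5) = 249.25, f(4.25) = 416.125, f(6) = 1068, f(6.25) = 1196.625, f(7.75) = 2191.5.
Sum = Σ Δx_i · f(x_i).
Sum = 6812.21875.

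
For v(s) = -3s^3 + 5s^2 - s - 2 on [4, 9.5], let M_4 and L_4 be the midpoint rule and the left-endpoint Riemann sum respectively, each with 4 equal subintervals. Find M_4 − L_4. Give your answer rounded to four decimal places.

M_4 ≈ -4594.320801.
L_4 ≈ -3354.366211.
M_4 − L_4 ≈ -1239.9546.

-1239.9546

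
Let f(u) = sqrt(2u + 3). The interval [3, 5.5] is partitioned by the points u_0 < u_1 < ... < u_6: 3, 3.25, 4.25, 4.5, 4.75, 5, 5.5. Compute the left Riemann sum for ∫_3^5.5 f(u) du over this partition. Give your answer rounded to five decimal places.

Subinterval widths: 0.25, 1, 0.25, 0.25, 0.25, 0.5.
Left endpoints: 3, 3.25, 4.25, 4.5, 4.75, 5.
f(3) ≈ 3.00000, f(3.25) ≈ 3.08221, f(4.25) ≈ 3.39116, f(4.5) ≈ 3.46410, f(4.75) ≈ 3.53553, f(5) ≈ 3.60555.
Sum = Σ Δu_i · f(u_i).
Sum ≈ 8.23268.

8.23268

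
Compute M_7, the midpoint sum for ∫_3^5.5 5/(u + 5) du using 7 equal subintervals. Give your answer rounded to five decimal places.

1.35949

Δu = (5.5 − 3)/7 = 5/14.
Midpoints: 89/28, 99/28, 109/28, 4.25, 129/28, 139/28, 149/28.
f(89/28) = 140/229, f(99/28) = 140/239, f(109/28) = 140/249, f(4.25) = 20/37, f(129/28) = 140/269, f(139/28) = 140/279, f(149/28) = 140/289.
Sum = Δu · [f(89/28) + f(99/28) + f(109/28) + ...].
Sum ≈ 1.35949.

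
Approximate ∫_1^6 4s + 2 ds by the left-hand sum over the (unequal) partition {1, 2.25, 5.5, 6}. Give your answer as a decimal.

55.25

Subinterval widths: 1.25, 3.25, 0.5.
Left endpoints: 1, 2.25, 5.5.
f(1) = 6, f(2.25) = 11, f(5.5) = 24.
Sum = Σ Δs_i · f(s_i).
Sum = 55.25.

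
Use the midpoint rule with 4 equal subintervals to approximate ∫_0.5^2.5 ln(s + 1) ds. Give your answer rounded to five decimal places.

1.78040

Δs = (2.5 − 0.5)/4 = 0.5.
Midpoints: 0.75, 1.25, 1.75, 2.25.
f(0.75) ≈ 0.55962, f(1.25) ≈ 0.81093, f(1.75) ≈ 1.01160, f(2.25) ≈ 1.17865.
Sum = Δs · [f(0.75) + f(1.25) + f(1.75) + f(2.25)].
Sum ≈ 1.78040.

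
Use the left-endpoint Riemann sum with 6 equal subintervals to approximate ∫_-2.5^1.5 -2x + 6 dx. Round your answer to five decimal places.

30.66667

Δx = (1.5 − (-2.5))/6 = 2/3.
Left endpoints: -2.5, -11/6, -7/6, -0.5, 1/6, 5/6.
f(-2.5) = 11, f(-11/6) = 29/3, f(-7/6) = 25/3, f(-0.5) = 7, f(1/6) = 17/3, f(5/6) = 13/3.
Sum = Δx · [f(-2.5) + f(-11/6) + f(-7/6) + ...].
Sum ≈ 30.66667.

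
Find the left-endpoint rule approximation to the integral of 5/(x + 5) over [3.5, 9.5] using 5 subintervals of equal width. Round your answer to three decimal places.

Δx = (9.5 − 3.5)/5 = 1.2.
Left endpoints: 3.5, 4.7, 5.9, 7.1, 8.3.
f(3.5) = 10/17, f(4.7) = 50/97, f(5.9) = 50/109, f(7.1) = 50/121, f(8.3) = 50/133.
Sum = Δx · [f(3.5) + f(4.7) + f(5.9) + f(7.1) + f(8.3)].
Sum ≈ 2.822.

2.822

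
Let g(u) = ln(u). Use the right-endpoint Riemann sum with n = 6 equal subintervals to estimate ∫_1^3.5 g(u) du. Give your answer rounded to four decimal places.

2.1354

Δu = (3.5 − 1)/6 = 5/12.
Right endpoints: 17/12, 11/6, 2.25, 8/3, 37/12, 3.5.
g(17/12) ≈ 0.3483, g(11/6) ≈ 0.6061, g(2.25) ≈ 0.8109, g(8/3) ≈ 0.9808, g(37/12) ≈ 1.1260, g(3.5) ≈ 1.2528.
Sum = Δu · [g(17/12) + g(11/6) + g(2.25) + ...].
Sum ≈ 2.1354.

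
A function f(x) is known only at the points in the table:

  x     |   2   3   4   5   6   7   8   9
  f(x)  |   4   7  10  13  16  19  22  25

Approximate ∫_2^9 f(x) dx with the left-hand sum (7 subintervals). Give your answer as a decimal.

Δx = 1.
Sum = 1·[4 + 7 + 10 + 13 + 16 + 19 + 22] = 91.

91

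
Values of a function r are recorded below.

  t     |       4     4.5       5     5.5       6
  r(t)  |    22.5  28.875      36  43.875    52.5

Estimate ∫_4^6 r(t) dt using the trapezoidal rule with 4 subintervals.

Δt = 0.5.
T_4 = (0.5/2)·[22.5 + 2·28.875 + 2·36 + 2·43.875 + 52.5] = 73.125.

73.125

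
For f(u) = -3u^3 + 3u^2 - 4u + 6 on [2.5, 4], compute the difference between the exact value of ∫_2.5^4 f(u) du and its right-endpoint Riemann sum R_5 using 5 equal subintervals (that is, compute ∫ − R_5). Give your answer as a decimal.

18.871875

Exact integral: ∫_2.5^4 f(u) du = -124.828125.
R_5 = -143.7.
Error = -124.828125 − (-143.7) = 18.871875.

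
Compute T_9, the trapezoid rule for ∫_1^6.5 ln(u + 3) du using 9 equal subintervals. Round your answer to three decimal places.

10.338

Δu = (6.5 − 1)/9 = 11/18.
f(1) ≈ 1.386, f(29/18) ≈ 1.528, f(20/9) ≈ 1.653, f(17/6) ≈ 1.764, f(31/9) ≈ 1.863, f(73/18) ≈ 1.954, f(14/3) ≈ 2.037, f(95/18) ≈ 2.114, f(53/9) ≈ 2.185, f(6.5) ≈ 2.251.
T_9 = (Δu/2)·[f(u_0) + 2f(u_1) + ... + 2f(u_{8}) + f(u_9)].
Sum ≈ 10.338.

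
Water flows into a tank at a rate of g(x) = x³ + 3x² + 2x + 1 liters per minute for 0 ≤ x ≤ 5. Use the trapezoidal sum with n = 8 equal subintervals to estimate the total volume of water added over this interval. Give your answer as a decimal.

314.66796875

Δx = (5 − 0)/8 = 0.625.
g(0) = 1, g(0.625) = 1877/512, g(1.25) = 10.140625, g(1.875) = 11207/512, g(2.5) = 40.375, g(3.125) = 34337/512, g(3.75) = 103.421875, g(4.375) = 77267/512, g(5) = 211.
T_8 = (Δx/2)·[g(x_0) + 2g(x_1) + ... + 2g(x_{7}) + g(x_8)].
Sum = 314.66796875.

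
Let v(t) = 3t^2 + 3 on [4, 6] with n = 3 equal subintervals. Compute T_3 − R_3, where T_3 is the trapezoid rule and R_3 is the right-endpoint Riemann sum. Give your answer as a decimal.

T_3 ≈ 158.444444.
R_3 ≈ 178.444444.
T_3 − R_3 = -20.

-20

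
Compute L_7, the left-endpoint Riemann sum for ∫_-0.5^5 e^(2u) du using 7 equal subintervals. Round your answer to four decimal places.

Δu = (5 − (-0.5))/7 = 11/14.
Left endpoints: -0.5, 2/7, 15/14, 13/7, 37/14, 24/7, 59/14.
f(-0.5) ≈ 0.3679, f(2/7) ≈ 1.7708, f(15/14) ≈ 8.5238, f(13/7) ≈ 41.0293, f(37/14) ≈ 197.4952, f(24/7) ≈ 950.6470, f(59/14) ≈ 4575.9583.
Sum = Δu · [f(-0.5) + f(2/7) + f(15/14) + ...].
Sum ≈ 4538.1225.

4538.1225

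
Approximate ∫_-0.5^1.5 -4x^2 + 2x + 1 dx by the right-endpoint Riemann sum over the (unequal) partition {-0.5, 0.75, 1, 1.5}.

-2.4375

Subinterval widths: 1.25, 0.25, 0.5.
Right endpoints: 0.75, 1, 1.5.
f(0.75) = 0.25, f(1) = -1, f(1.5) = -5.
Sum = Σ Δx_i · f(x_i).
Sum = -2.4375.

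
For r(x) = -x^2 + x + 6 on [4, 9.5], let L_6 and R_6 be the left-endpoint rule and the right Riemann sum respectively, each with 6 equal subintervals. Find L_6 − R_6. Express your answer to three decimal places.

L_6 ≈ -163.59317.
R_6 ≈ -226.61400.
L_6 − R_6 ≈ 63.021.

63.021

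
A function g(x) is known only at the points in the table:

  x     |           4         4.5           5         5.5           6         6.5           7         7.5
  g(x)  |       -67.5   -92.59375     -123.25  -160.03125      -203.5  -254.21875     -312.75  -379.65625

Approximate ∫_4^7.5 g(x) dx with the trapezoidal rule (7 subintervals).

Δx = 0.5.
T_7 = (0.5/2)·[(-67.5) + 2·(-92.59375) + 2·(-123.25) + 2·(-160.03125) + 2·(-203.5) + 2·(-254.21875) + 2·(-312.75) + (-379.65625)] = -684.9609375.

-684.9609375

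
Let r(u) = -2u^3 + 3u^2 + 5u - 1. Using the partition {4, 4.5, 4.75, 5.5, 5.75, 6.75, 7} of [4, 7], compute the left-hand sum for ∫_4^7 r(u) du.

-567

Subinterval widths: 0.5, 0.25, 0.75, 0.25, 1, 0.25.
Left endpoints: 4, 4.5, 4.75, 5.5, 5.75, 6.75.
r(4) = -61, r(4.5) = -100, r(4.75) = -123.90625, r(5.5) = -215.5, r(5.75) = -253.28125, r(6.75) = -445.65625.
Sum = Σ Δu_i · r(u_i).
Sum = -567.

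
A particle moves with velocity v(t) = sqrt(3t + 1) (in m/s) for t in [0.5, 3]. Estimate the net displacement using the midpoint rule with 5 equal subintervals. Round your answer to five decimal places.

6.15374

Δt = (3 − 0.5)/5 = 0.5.
Midpoints: 0.75, 1.25, 1.75, 2.25, 2.75.
v(0.75) ≈ 1.80278, v(1.25) ≈ 2.17945, v(1.75) ≈ 2.50000, v(2.25) ≈ 2.78388, v(2.75) ≈ 3.04138.
Sum = Δt · [v(0.75) + v(1.25) + v(1.75) + v(2.25) + v(2.75)].
Sum ≈ 6.15374.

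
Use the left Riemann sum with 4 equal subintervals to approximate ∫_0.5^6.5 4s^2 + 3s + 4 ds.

322.5

Δs = (6.5 − 0.5)/4 = 1.5.
Left endpoints: 0.5, 2, 3.5, 5.
f(0.5) = 6.5, f(2) = 26, f(3.5) = 63.5, f(5) = 119.
Sum = Δs · [f(0.5) + f(2) + f(3.5) + f(5)].
Sum = 322.5.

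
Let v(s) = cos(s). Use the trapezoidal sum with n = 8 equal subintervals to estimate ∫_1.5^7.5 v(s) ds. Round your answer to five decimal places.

Δs = (7.5 − 1.5)/8 = 0.75.
v(1.5) ≈ 0.07074, v(2.25) ≈ -0.62817, v(3) ≈ -0.98999, v(3.75) ≈ -0.82056, v(4.5) ≈ -0.21080, v(5.25) ≈ 0.51209, v(6) ≈ 0.96017, v(6.75) ≈ 0.89301, v(7.5) ≈ 0.34664.
T_8 = (Δs/2)·[v(s_0) + 2v(s_1) + ... + 2v(s_{7}) + v(s_8)].
Sum ≈ -0.05668.

-0.05668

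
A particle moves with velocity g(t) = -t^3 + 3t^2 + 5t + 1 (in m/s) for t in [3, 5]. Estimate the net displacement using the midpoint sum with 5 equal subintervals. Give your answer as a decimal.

Δt = (5 − 3)/5 = 0.4.
Midpoints: 3.2, 3.6, 4, 4.4, 4.8.
g(3.2) = 14.952, g(3.6) = 11.224, g(4) = 5, g(4.4) = -4.104, g(4.8) = -16.472.
Sum = Δt · [g(3.2) + g(3.6) + g(4) + g(4.4) + g(4.8)].
Sum = 4.24.

4.24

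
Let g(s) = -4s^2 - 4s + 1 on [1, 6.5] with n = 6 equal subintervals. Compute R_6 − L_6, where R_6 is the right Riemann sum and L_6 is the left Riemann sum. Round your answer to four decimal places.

-171.4167

R_6 ≈ -530.622685.
L_6 ≈ -359.206019.
R_6 − L_6 ≈ -171.4167.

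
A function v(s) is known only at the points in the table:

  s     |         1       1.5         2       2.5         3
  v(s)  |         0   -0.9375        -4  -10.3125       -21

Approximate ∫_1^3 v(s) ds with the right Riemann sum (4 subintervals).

-18.125

Δs = 0.5.
Sum = 0.5·[(-0.9375) + (-4) + (-10.3125) + (-21)] = -18.125.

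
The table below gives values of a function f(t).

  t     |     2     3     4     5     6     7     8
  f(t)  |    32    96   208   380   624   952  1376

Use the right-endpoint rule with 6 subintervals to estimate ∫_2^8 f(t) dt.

Δt = 1.
Sum = 1·[96 + 208 + 380 + 624 + 952 + 1376] = 3636.

3636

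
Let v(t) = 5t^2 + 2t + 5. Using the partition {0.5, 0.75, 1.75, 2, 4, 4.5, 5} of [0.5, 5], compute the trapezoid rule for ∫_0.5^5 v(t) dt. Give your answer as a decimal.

Subinterval widths: 0.25, 1, 0.25, 2, 0.5, 0.5.
v(0.5) = 7.25, v(0.75) = 9.3125, v(1.75) = 23.8125, v(2) = 29, v(4) = 93, v(4.5) = 115.25, v(5) = 140.
On each subinterval the trapezoid contributes (Δt_i/2)·[v(t_{i-1}) + v(t_i)].
Sum = 263.109375.

263.109375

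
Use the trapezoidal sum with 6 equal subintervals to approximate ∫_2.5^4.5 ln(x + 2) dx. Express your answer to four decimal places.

Δx = (4.5 − 2.5)/6 = 1/3.
f(2.5) ≈ 1.5041, f(17/6) ≈ 1.5755, f(19/6) ≈ 1.6422, f(3.5) ≈ 1.7047, f(23/6) ≈ 1.7636, f(25/6) ≈ 1.8192, f(4.5) ≈ 1.8718.
T_6 = (Δx/2)·[f(x_0) + 2f(x_1) + ... + 2f(x_{5}) + f(x_6)].
Sum ≈ 3.3977.

3.3977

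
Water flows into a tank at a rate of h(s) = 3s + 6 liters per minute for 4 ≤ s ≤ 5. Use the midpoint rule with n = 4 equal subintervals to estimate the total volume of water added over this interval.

Δs = (5 − 4)/4 = 0.25.
Midpoints: 4.125, 4.375, 4.625, 4.875.
h(4.125) = 18.375, h(4.375) = 19.125, h(4.625) = 19.875, h(4.875) = 20.625.
Sum = Δs · [h(4.125) + h(4.375) + h(4.625) + h(4.875)].
Sum = 19.5.

19.5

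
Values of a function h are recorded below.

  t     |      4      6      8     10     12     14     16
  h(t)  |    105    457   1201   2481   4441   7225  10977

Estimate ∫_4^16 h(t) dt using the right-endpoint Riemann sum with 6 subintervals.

53564

Δt = 2.
Sum = 2·[457 + 1201 + 2481 + 4441 + 7225 + 10977] = 53564.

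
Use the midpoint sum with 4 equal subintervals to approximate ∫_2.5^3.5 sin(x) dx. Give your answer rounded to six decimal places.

0.135666

Δx = (3.5 − 2.5)/4 = 0.25.
Midpoints: 2.625, 2.875, 3.125, 3.375.
f(2.625) ≈ 0.493920, f(2.875) ≈ 0.263446, f(3.125) ≈ 0.016592, f(3.375) ≈ -0.231294.
Sum = Δx · [f(2.625) + f(2.875) + f(3.125) + f(3.375)].
Sum ≈ 0.135666.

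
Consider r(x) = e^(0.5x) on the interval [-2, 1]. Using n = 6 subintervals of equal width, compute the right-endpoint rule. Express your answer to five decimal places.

Δx = (1 − (-2))/6 = 0.5.
Right endpoints: -1.5, -1, -0.5, 0, 0.5, 1.
r(-1.5) ≈ 0.47237, r(-1) ≈ 0.60653, r(-0.5) ≈ 0.77880, r(0) ≈ 1.00000, r(0.5) ≈ 1.28403, r(1) ≈ 1.64872.
Sum = Δx · [r(-1.5) + r(-1) + r(-0.5) + ...].
Sum ≈ 2.89522.

2.89522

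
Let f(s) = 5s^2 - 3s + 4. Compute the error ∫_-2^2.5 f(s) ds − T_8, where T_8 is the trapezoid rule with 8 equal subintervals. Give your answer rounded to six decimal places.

-1.186523

Exact integral: ∫_-2^2.5 f(s) ds = 54.
T_8 ≈ 55.18652344.
Error ≈ 54 − 55.18652344 ≈ -1.186523.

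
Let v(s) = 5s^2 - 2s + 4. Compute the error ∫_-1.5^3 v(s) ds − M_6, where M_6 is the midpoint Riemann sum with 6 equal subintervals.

Exact integral: ∫_-1.5^3 v(s) ds = 61.875.
M_6 = 60.8203125.
Error = 61.875 − 60.8203125 = 1.0546875.

1.0546875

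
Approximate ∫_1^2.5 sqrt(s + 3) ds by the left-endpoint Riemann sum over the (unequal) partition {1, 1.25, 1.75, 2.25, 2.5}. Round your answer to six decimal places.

Subinterval widths: 0.25, 0.5, 0.5, 0.25.
Left endpoints: 1, 1.25, 1.75, 2.25.
f(1) ≈ 2.000000, f(1.25) ≈ 2.061553, f(1.75) ≈ 2.179449, f(2.25) ≈ 2.291288.
Sum = Σ Δs_i · f(s_i).
Sum ≈ 3.193323.

3.193323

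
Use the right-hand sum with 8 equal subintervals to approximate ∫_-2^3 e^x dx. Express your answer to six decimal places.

26.829871

Δx = (3 − (-2))/8 = 0.625.
Right endpoints: -1.375, -0.75, -0.125, 0.5, 1.125, 1.75, 2.375, 3.
f(-1.375) ≈ 0.252840, f(-0.75) ≈ 0.472367, f(-0.125) ≈ 0.882497, f(0.5) ≈ 1.648721, f(1.125) ≈ 3.080217, f(1.75) ≈ 5.754603, f(2.375) ≈ 10.751013, f(3) ≈ 20.085537.
Sum = Δx · [f(-1.375) + f(-0.75) + f(-0.125) + ...].
Sum ≈ 26.829871.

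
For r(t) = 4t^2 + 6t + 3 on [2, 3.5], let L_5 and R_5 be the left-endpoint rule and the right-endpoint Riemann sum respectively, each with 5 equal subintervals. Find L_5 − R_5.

L_5 = 69.54.
R_5 = 82.14.
L_5 − R_5 = -12.6.

-12.6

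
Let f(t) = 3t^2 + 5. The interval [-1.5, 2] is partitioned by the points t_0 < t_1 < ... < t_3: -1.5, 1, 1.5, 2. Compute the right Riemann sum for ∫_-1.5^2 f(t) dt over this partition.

Subinterval widths: 2.5, 0.5, 0.5.
Right endpoints: 1, 1.5, 2.
f(1) = 8, f(1.5) = 11.75, f(2) = 17.
Sum = Σ Δt_i · f(t_i).
Sum = 34.375.

34.375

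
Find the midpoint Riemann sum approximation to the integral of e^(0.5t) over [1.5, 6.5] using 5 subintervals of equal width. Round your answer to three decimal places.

46.857

Δt = (6.5 − 1.5)/5 = 1.
Midpoints: 2, 3, 4, 5, 6.
f(2) ≈ 2.718, f(3) ≈ 4.482, f(4) ≈ 7.389, f(5) ≈ 12.182, f(6) ≈ 20.086.
Sum = Δt · [f(2) + f(3) + f(4) + f(5) + f(6)].
Sum ≈ 46.857.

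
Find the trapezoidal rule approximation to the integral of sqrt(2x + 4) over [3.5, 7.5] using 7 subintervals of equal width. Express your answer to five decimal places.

Δx = (7.5 − 3.5)/7 = 4/7.
f(3.5) ≈ 3.31662, f(57/14) ≈ 3.48466, f(65/14) ≈ 3.64496, f(73/14) ≈ 3.79850, f(81/14) ≈ 3.94606, f(89/14) ≈ 4.08831, f(97/14) ≈ 4.22577, f(7.5) ≈ 4.35890.
T_7 = (Δx/2)·[f(x_0) + 2f(x_1) + ... + 2f(x_{6}) + f(x_7)].
Sum ≈ 15.44344.

15.44344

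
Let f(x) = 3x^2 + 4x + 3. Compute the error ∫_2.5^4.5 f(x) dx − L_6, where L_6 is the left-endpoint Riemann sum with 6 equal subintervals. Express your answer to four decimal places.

Exact integral: ∫_2.5^4.5 f(x) dx = 109.5.
L_6 ≈ 101.277778.
Error ≈ 109.5 − 101.277778 ≈ 8.2222.

8.2222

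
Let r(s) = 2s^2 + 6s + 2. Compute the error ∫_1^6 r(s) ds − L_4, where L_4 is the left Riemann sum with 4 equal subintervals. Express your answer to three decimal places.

Exact integral: ∫_1^6 r(s) ds ≈ 258.33333.
L_4 = 198.4375.
Error ≈ 258.33333 − 198.4375 ≈ 59.896.

59.896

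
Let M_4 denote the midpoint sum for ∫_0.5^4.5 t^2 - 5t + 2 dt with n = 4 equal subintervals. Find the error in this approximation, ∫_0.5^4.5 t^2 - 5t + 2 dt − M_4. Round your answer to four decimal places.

Exact integral: ∫_0.5^4.5 f(t) dt ≈ -11.666667.
M_4 = -12.
Error ≈ -11.666667 − (-12) ≈ 0.3333.

0.3333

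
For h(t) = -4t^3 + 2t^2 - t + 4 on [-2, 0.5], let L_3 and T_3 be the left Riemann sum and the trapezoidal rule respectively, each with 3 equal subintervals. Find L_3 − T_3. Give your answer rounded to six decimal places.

17.708333

L_3 ≈ 54.12037037.
T_3 ≈ 36.41203704.
L_3 − T_3 ≈ 17.708333.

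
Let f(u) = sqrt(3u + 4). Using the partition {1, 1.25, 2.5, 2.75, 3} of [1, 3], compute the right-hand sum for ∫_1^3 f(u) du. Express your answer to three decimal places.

Subinterval widths: 0.25, 1.25, 0.25, 0.25.
Right endpoints: 1.25, 2.5, 2.75, 3.
f(1.25) ≈ 2.784, f(2.5) ≈ 3.391, f(2.75) ≈ 3.500, f(3) ≈ 3.606.
Sum = Σ Δu_i · f(u_i).
Sum ≈ 6.711.

6.711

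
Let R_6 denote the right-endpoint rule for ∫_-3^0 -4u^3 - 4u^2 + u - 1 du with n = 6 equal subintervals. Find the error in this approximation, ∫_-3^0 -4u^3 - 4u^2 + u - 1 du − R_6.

15.5

Exact integral: ∫_-3^0 f(u) du = 37.5.
R_6 = 22.
Error = 37.5 − 22 = 15.5.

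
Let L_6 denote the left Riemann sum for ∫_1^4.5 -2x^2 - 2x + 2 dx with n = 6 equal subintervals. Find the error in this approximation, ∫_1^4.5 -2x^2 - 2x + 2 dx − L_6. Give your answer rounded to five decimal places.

-12.87384

Exact integral: ∫_1^4.5 f(x) dx ≈ -72.3333333.
L_6 ≈ -59.4594907.
Error ≈ -72.3333333 − (-59.4594907) ≈ -12.87384.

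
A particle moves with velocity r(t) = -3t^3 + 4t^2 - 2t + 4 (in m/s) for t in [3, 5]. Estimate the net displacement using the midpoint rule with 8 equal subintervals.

-285

Δt = (5 − 3)/8 = 0.25.
Midpoints: 3.125, 3.375, 3.625, 3.875, 4.125, 4.375, 4.625, 4.875.
r(3.125) = -28027/512, r(3.375) = -37129/512, r(3.625) = -47919/512, r(3.875) = -60541/512, r(4.125) = -75139/512, r(4.375) = -91857/512, r(4.625) = -110839/512, r(4.875) = -132229/512.
Sum = Δt · [r(3.125) + r(3.375) + r(3.625) + ...].
Sum = -285.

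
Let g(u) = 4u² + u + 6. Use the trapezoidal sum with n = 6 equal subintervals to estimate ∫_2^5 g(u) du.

185

Δu = (5 − 2)/6 = 0.5.
g(2) = 24, g(2.5) = 33.5, g(3) = 45, g(3.5) = 58.5, g(4) = 74, g(4.5) = 91.5, g(5) = 111.
T_6 = (Δu/2)·[g(u_0) + 2g(u_1) + ... + 2g(u_{5}) + g(u_6)].
Sum = 185.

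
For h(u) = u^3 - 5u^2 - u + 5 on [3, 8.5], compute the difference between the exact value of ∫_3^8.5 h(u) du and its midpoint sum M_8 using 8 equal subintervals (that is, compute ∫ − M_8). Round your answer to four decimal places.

2.6538

Exact integral: ∫_3^8.5 h(u) du ≈ 302.098958.
M_8 ≈ 299.445190.
Error ≈ 302.098958 − 299.445190 ≈ 2.6538.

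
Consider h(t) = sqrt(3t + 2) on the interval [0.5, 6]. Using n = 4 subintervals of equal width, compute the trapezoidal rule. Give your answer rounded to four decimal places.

Δt = (6 − 0.5)/4 = 1.375.
h(0.5) ≈ 1.8708, h(1.875) ≈ 2.7613, h(3.25) ≈ 3.4278, h(4.625) ≈ 3.9843, h(6) ≈ 4.4721.
T_4 = (Δt/2)·[h(t_0) + 2h(t_1) + 2h(t_2) + 2h(t_3) + h(t_4)].
Sum ≈ 18.3494.

18.3494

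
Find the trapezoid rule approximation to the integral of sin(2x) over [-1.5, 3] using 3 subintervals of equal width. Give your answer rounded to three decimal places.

-0.104

Δx = (3 − (-1.5))/3 = 1.5.
f(-1.5) ≈ -0.141, f(0) ≈ 0.000, f(1.5) ≈ 0.141, f(3) ≈ -0.279.
T_3 = (Δx/2)·[f(x_0) + 2f(x_1) + 2f(x_2) + f(x_3)].
Sum ≈ -0.104.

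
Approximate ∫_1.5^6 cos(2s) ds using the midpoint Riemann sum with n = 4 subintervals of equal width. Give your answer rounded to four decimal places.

Δs = (6 − 1.5)/4 = 1.125.
Midpoints: 2.0625, 3.1875, 4.3125, 5.4375.
f(2.0625) ≈ -0.5542, f(3.1875) ≈ 0.9958, f(4.3125) ≈ -0.6969, f(5.4375) ≈ -0.1203.
Sum = Δs · [f(2.0625) + f(3.1875) + f(4.3125) + f(5.4375)].
Sum ≈ -0.4225.

-0.4225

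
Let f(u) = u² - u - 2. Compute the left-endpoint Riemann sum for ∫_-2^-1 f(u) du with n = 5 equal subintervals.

2.24

Δu = (-1 − (-2))/5 = 0.2.
Left endpoints: -2, -1.8, -1.6, -1.4, -1.2.
f(-2) = 4, f(-1.8) = 3.04, f(-1.6) = 2.16, f(-1.4) = 1.36, f(-1.2) = 0.64.
Sum = Δu · [f(-2) + f(-1.8) + f(-1.6) + f(-1.4) + f(-1.2)].
Sum = 2.24.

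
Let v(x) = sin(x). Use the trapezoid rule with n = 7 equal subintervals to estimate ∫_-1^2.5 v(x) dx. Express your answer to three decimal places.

1.313

Δx = (2.5 − (-1))/7 = 0.5.
v(-1) ≈ -0.841, v(-0.5) ≈ -0.479, v(0) ≈ 0.000, v(0.5) ≈ 0.479, v(1) ≈ 0.841, v(1.5) ≈ 0.997, v(2) ≈ 0.909, v(2.5) ≈ 0.598.
T_7 = (Δx/2)·[v(x_0) + 2v(x_1) + ... + 2v(x_{6}) + v(x_7)].
Sum ≈ 1.313.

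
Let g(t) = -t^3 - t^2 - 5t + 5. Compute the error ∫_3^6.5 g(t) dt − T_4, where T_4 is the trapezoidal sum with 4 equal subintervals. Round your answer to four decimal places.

Exact integral: ∫_3^6.5 g(t) dt ≈ -574.182292.
T_4 ≈ -580.993164.
Error ≈ -574.182292 − (-580.993164) ≈ 6.8109.

6.8109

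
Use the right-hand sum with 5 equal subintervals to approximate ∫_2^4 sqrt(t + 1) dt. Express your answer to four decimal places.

Δt = (4 − 2)/5 = 0.4.
Right endpoints: 2.4, 2.8, 3.2, 3.6, 4.
f(2.4) ≈ 1.8439, f(2.8) ≈ 1.9494, f(3.2) ≈ 2.0494, f(3.6) ≈ 2.1448, f(4) ≈ 2.2361.
Sum = Δt · [f(2.4) + f(2.8) + f(3.2) + f(3.6) + f(4)].
Sum ≈ 4.0894.

4.0894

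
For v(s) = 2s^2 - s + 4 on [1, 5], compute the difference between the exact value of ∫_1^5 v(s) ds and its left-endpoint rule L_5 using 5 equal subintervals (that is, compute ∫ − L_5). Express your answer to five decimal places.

Exact integral: ∫_1^5 v(s) ds ≈ 86.6666667.
L_5 = 69.92.
Error ≈ 86.6666667 − 69.92 ≈ 16.74667.

16.74667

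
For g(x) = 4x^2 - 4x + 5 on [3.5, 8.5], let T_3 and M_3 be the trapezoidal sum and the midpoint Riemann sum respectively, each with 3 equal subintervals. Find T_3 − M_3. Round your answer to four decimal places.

13.8889

T_3 ≈ 675.925926.
M_3 ≈ 662.037037.
T_3 − M_3 ≈ 13.8889.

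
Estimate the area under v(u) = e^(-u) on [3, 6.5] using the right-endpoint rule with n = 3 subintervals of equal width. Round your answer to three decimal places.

0.025

Δu = (6.5 − 3)/3 = 7/6.
Right endpoints: 25/6, 16/3, 6.5.
v(25/6) ≈ 0.016, v(16/3) ≈ 0.005, v(6.5) ≈ 0.002.
Sum = Δu · [v(25/6) + v(16/3) + v(6.5)].
Sum ≈ 0.025.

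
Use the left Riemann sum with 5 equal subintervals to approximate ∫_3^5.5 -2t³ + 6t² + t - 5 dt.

-105

Δt = (5.5 − 3)/5 = 0.5.
Left endpoints: 3, 3.5, 4, 4.5, 5.
f(3) = -2, f(3.5) = -13.75, f(4) = -33, f(4.5) = -61.25, f(5) = -100.
Sum = Δt · [f(3) + f(3.5) + f(4) + f(4.5) + f(5)].
Sum = -105.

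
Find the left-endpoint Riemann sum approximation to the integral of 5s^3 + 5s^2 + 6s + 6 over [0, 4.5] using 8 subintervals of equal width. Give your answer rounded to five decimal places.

597.18384

Δs = (4.5 − 0)/8 = 0.5625.
Left endpoints: 0, 0.5625, 1.125, 1.6875, 2.25, 2.8125, 3.375, 3.9375.
f(0) = 6, f(0.5625) = 48525/4096, f(1.125) = 13413/512, f(1.6875) = 222783/4096, f(2.25) = 101.765625, f(2.8125) = 711321/4096, f(3.375) = 141015/512, f(3.9375) = 1689099/4096.
Sum = Δs · [f(0) + f(0.5625) + f(1.125) + ...].
Sum ≈ 597.18384.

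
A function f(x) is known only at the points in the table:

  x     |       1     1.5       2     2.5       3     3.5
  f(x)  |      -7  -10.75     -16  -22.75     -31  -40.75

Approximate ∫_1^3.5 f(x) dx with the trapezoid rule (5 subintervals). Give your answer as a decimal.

-52.1875

Δx = 0.5.
T_5 = (0.5/2)·[(-7) + 2·(-10.75) + 2·(-16) + 2·(-22.75) + 2·(-31) + (-40.75)] = -52.1875.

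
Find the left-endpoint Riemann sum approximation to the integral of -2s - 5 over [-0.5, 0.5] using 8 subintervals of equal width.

-4.875

Δs = (0.5 − (-0.5))/8 = 0.125.
Left endpoints: -0.5, -0.375, -0.25, -0.125, 0, 0.125, 0.25, 0.375.
f(-0.5) = -4, f(-0.375) = -4.25, f(-0.25) = -4.5, f(-0.125) = -4.75, f(0) = -5, f(0.125) = -5.25, f(0.25) = -5.5, f(0.375) = -5.75.
Sum = Δs · [f(-0.5) + f(-0.375) + f(-0.25) + ...].
Sum = -4.875.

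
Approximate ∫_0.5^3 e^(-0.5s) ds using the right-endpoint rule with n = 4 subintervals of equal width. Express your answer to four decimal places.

Δs = (3 − 0.5)/4 = 0.625.
Right endpoints: 1.125, 1.75, 2.375, 3.
f(1.125) ≈ 0.5698, f(1.75) ≈ 0.4169, f(2.375) ≈ 0.3050, f(3) ≈ 0.2231.
Sum = Δs · [f(1.125) + f(1.75) + f(2.375) + f(3)].
Sum ≈ 0.9467.

0.9467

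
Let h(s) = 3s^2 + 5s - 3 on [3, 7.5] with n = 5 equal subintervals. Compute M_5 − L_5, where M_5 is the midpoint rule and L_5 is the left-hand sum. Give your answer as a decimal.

M_5 = 498.58875.
L_5 = 427.41.
M_5 − L_5 = 71.17875.

71.17875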